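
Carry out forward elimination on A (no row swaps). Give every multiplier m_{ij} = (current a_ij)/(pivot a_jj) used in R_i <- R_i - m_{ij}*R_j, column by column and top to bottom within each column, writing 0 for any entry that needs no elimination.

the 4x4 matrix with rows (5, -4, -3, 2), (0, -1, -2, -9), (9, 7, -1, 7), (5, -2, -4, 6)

Forward elimination:
R2: entry in column 1 is already 0 -> m_{21} = 0 (no row operation needed)
R3 <- R3 - (9/5)*R1:  [    0  71/5  22/5  17/5 ]
R4 <- R4 - (1)*R1:  [  0   2  -1   4 ]
R3 <- R3 - (-71/5)*R2:  [      0       0     -24  -622/5 ]
R4 <- R4 - (-2)*R2:  [   0    0   -5  -14 ]
R4 <- R4 - (5/24)*R3:  [      0       0       0  143/12 ]
Multipliers (in order of application): m_{21} = 0, m_{31} = 9/5, m_{41} = 1, m_{32} = -71/5, m_{42} = -2, m_{43} = 5/24

multipliers: 0, 9/5, 1, -71/5, -2, 5/24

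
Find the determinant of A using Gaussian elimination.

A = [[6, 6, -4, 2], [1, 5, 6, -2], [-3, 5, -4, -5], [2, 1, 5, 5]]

Forward elimination:
R2 <- R2 - (1/6)*R1:  [    0     4  20/3  -7/3 ]
R3 <- R3 - (-1/2)*R1:  [  0   8  -6  -4 ]
R4 <- R4 - (1/3)*R1:  [    0    -1  19/3  13/3 ]
R3 <- R3 - (2)*R2:  [     0      0  -58/3    2/3 ]
R4 <- R4 - (-1/4)*R2:  [    0     0     8  15/4 ]
R4 <- R4 - (-12/29)*R3:  [       0        0        0  467/116 ]
Upper-triangular form:
[ 6  6     -4        2 ]
[ 0  4   20/3     -7/3 ]
[ 0  0  -58/3      2/3 ]
[ 0  0      0  467/116 ]
det(A) = (-1)^0 * (6) * (4) * (-58/3) * (467/116) = -1868  (0 row swaps -> sign +1)

det(A) = -1868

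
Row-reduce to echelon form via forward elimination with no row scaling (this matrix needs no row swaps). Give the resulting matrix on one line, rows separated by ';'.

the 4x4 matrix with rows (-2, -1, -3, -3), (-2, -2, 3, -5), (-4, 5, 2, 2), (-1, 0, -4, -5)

Forward elimination:
R2 <- R2 - (1)*R1:  [  0  -1   6  -2 ]
R3 <- R3 - (2)*R1:  [ 0  7  8  8 ]
R4 <- R4 - (1/2)*R1:  [    0   1/2  -5/2  -7/2 ]
R3 <- R3 - (-7)*R2:  [  0   0  50  -6 ]
R4 <- R4 - (-1/2)*R2:  [    0     0   1/2  -9/2 ]
R4 <- R4 - (1/100)*R3:  [       0        0        0  -111/25 ]
Row echelon form:
[ -2  -1  -3       -3 ]
[  0  -1   6       -2 ]
[  0   0  50       -6 ]
[  0   0   0  -111/25 ]

REF = [-2 -1 -3 -3; 0 -1 6 -2; 0 0 50 -6; 0 0 0 -111/25]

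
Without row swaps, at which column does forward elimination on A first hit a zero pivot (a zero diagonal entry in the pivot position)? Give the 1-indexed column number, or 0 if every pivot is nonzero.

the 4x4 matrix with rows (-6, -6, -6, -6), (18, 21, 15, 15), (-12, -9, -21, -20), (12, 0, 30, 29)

first zero-pivot column = 4

Naive forward elimination:
R2 <- R2 - (-3)*R1:  [  0   3  -3  -3 ]
R3 <- R3 - (2)*R1:  [  0   3  -9  -8 ]
R4 <- R4 - (-2)*R1:  [   0  -12   18   17 ]
R3 <- R3 - (1)*R2:  [  0   0  -6  -5 ]
R4 <- R4 - (-4)*R2:  [ 0  0  6  5 ]
R4 <- R4 - (-1)*R3:  [ 0  0  0  0 ]
Matrix at this point:
[ -6  -6  -6  -6 ]
[  0   3  -3  -3 ]
[  0   0  -6  -5 ]
[  0   0   0   0 ]
Pivot entry (4,4) in the last row is zero and there are no rows below to swap with -> zero pivot in column 4 (A is singular).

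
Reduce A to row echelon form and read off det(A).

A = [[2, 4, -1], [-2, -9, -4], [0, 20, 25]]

Forward elimination:
R2 <- R2 - (-1)*R1:  [  0  -5  -5 ]
R3 <- R3 - (-4)*R2:  [ 0  0  5 ]
Upper-triangular form:
[ 2   4  -1 ]
[ 0  -5  -5 ]
[ 0   0   5 ]
det(A) = (-1)^0 * (2) * (-5) * (5) = -50  (0 row swaps -> sign +1)

det(A) = -50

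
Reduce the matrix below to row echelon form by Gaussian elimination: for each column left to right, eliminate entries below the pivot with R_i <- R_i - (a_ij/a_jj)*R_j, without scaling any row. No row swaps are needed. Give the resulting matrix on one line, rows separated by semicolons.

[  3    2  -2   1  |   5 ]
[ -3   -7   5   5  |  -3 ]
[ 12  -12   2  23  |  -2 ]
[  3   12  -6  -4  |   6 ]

REF = [3 2 -2 1 5; 0 -5 3 6 2; 0 0 -2 -5 -30; 0 0 0 2 -25]

Forward elimination:
R2 <- R2 - (-1)*R1:  [  0  -5   3   6   2 ]
R3 <- R3 - (4)*R1:  [   0  -20   10   19  -22 ]
R4 <- R4 - (1)*R1:  [  0  10  -4  -5   1 ]
R3 <- R3 - (4)*R2:  [   0    0   -2   -5  -30 ]
R4 <- R4 - (-2)*R2:  [ 0  0  2  7  5 ]
R4 <- R4 - (-1)*R3:  [   0    0    0    2  -25 ]
Row echelon form:
[ 3   2  -2   1  |    5 ]
[ 0  -5   3   6  |    2 ]
[ 0   0  -2  -5  |  -30 ]
[ 0   0   0   2  |  -25 ]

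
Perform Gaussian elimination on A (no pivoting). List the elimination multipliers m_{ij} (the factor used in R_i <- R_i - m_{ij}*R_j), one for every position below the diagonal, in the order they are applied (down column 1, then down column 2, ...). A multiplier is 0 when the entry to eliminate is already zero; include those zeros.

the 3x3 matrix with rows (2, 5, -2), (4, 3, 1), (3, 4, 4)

multipliers: 2, 3/2, 1/2

Forward elimination:
R2 <- R2 - (2)*R1:  [  0  -7   5 ]
R3 <- R3 - (3/2)*R1:  [    0  -7/2     7 ]
R3 <- R3 - (1/2)*R2:  [   0    0  9/2 ]
Multipliers (in order of application): m_{21} = 2, m_{31} = 3/2, m_{32} = 1/2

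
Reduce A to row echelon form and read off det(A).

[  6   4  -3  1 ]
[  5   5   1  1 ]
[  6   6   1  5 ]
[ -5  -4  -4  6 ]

Forward elimination:
R2 <- R2 - (5/6)*R1:  [   0  5/3  7/2  1/6 ]
R3 <- R3 - (1)*R1:  [ 0  2  4  4 ]
R4 <- R4 - (-5/6)*R1:  [     0   -2/3  -13/2   41/6 ]
R3 <- R3 - (6/5)*R2:  [    0     0  -1/5  19/5 ]
R4 <- R4 - (-2/5)*R2:  [      0       0  -51/10   69/10 ]
R4 <- R4 - (51/2)*R3:  [   0    0    0  -90 ]
Upper-triangular form:
[ 6    4    -3     1 ]
[ 0  5/3   7/2   1/6 ]
[ 0    0  -1/5  19/5 ]
[ 0    0     0   -90 ]
det(A) = (-1)^0 * (6) * (5/3) * (-1/5) * (-90) = 180  (0 row swaps -> sign +1)

det(A) = 180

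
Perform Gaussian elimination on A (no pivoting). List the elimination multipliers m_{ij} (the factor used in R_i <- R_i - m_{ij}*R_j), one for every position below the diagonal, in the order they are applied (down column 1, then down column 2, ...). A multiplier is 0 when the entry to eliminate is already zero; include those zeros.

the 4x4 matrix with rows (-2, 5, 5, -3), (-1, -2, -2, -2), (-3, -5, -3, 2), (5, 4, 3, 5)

Forward elimination:
R2 <- R2 - (1/2)*R1:  [    0  -9/2  -9/2  -1/2 ]
R3 <- R3 - (3/2)*R1:  [     0  -25/2  -21/2   13/2 ]
R4 <- R4 - (-5/2)*R1:  [    0  33/2  31/2  -5/2 ]
R3 <- R3 - (25/9)*R2:  [    0     0     2  71/9 ]
R4 <- R4 - (-11/3)*R2:  [     0      0     -1  -13/3 ]
R4 <- R4 - (-1/2)*R3:  [     0      0      0  -7/18 ]
Multipliers (in order of application): m_{21} = 1/2, m_{31} = 3/2, m_{41} = -5/2, m_{32} = 25/9, m_{42} = -11/3, m_{43} = -1/2

multipliers: 1/2, 3/2, -5/2, 25/9, -11/3, -1/2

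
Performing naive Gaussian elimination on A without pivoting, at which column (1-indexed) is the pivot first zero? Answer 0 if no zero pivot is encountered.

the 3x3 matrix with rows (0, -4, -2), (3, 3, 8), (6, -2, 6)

Naive forward elimination:
Pivot entry (1,1) is zero but row 2 has 3 in column 1 -> naive elimination stops; a row interchange (e.g. R1 <-> R2) would be required here.

first zero-pivot column = 1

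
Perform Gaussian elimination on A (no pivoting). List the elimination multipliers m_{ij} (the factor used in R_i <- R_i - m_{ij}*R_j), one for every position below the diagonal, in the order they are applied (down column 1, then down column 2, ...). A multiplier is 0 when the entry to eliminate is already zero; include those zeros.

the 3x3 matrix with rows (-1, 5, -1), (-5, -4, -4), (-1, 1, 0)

Forward elimination:
R2 <- R2 - (5)*R1:  [   0  -29    1 ]
R3 <- R3 - (1)*R1:  [  0  -4   1 ]
R3 <- R3 - (4/29)*R2:  [     0      0  25/29 ]
Multipliers (in order of application): m_{21} = 5, m_{31} = 1, m_{32} = 4/29

multipliers: 5, 1, 4/29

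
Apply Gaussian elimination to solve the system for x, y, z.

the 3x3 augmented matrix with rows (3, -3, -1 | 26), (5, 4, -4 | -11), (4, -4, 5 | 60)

Forward elimination on [A|b]:
R2 <- R2 - (5/3)*R1:  [      0       9    -7/3  -163/3 ]
R3 <- R3 - (4/3)*R1:  [    0     0  19/3  76/3 ]
Row echelon form:
[ 3  -3    -1  |      26 ]
[ 0   9  -7/3  |  -163/3 ]
[ 0   0  19/3  |    76/3 ]
Back-substitution:
z = (76/3) / (19/3) = 4
y = (-163/3 - (-7/3)*(4)) / 9 = -5
x = (26 - (-3)*(-5) - (-1)*(4)) / 3 = 5

(5, -5, 4)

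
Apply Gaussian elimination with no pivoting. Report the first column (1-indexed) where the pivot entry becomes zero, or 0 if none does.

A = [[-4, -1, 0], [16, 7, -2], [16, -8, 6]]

first zero-pivot column = 0

Naive forward elimination:
R2 <- R2 - (-4)*R1:  [  0   3  -2 ]
R3 <- R3 - (-4)*R1:  [   0  -12    6 ]
R3 <- R3 - (-4)*R2:  [  0   0  -2 ]
All pivots nonzero; naive elimination completes without hitting a zero pivot.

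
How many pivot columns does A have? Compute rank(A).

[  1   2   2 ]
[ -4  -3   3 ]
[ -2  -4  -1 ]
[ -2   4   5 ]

rank(A) = 3

Row reduction:
R2 <- R2 - (-4)*R1:  [  0   5  11 ]
R3 <- R3 - (-2)*R1:  [ 0  0  3 ]
R4 <- R4 - (-2)*R1:  [ 0  8  9 ]
R4 <- R4 - (8/5)*R2:  [     0      0  -43/5 ]
R4 <- R4 - (-43/15)*R3:  [ 0  0  0 ]
Row echelon form:
[ 1  2   2 ]
[ 0  5  11 ]
[ 0  0   3 ]
[ 0  0   0 ]
Nonzero rows / pivot columns: 3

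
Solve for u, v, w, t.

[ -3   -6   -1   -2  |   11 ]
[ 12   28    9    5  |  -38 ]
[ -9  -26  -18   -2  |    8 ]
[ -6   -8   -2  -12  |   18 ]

(2, -3, 3, -1)

Forward elimination on [A|b]:
R2 <- R2 - (-4)*R1:  [  0   4   5  -3   6 ]
R3 <- R3 - (3)*R1:  [   0   -8  -15    4  -25 ]
R4 <- R4 - (2)*R1:  [  0   4   0  -8  -4 ]
R3 <- R3 - (-2)*R2:  [   0    0   -5   -2  -13 ]
R4 <- R4 - (1)*R2:  [   0    0   -5   -5  -10 ]
R4 <- R4 - (1)*R3:  [  0   0   0  -3   3 ]
Row echelon form:
[ -3  -6  -1  -2  |   11 ]
[  0   4   5  -3  |    6 ]
[  0   0  -5  -2  |  -13 ]
[  0   0   0  -3  |    3 ]
Back-substitution:
t = (3) / -3 = -1
w = (-13 - (-2)*(-1)) / -5 = 3
v = (6 - (5)*(3) - (-3)*(-1)) / 4 = -3
u = (11 - (-6)*(-3) - (-1)*(3) - (-2)*(-1)) / -3 = 2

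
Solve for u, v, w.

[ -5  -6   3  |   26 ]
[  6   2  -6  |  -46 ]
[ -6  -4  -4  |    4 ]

(-4, 1, 4)

Forward elimination on [A|b]:
R2 <- R2 - (-6/5)*R1:  [     0  -26/5  -12/5  -74/5 ]
R3 <- R3 - (6/5)*R1:  [      0    16/5   -38/5  -136/5 ]
R3 <- R3 - (-8/13)*R2:  [       0        0  -118/13  -472/13 ]
Row echelon form:
[ -5     -6        3  |       26 ]
[  0  -26/5    -12/5  |    -74/5 ]
[  0      0  -118/13  |  -472/13 ]
Back-substitution:
w = (-472/13) / (-118/13) = 4
v = (-74/5 - (-12/5)*(4)) / (-26/5) = 1
u = (26 - (-6)*(1) - (3)*(4)) / -5 = -4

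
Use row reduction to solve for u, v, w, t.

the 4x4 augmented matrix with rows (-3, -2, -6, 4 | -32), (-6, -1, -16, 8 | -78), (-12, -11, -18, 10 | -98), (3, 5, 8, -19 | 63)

(-2, 2, 5, -1)

Forward elimination on [A|b]:
R2 <- R2 - (2)*R1:  [   0    3   -4    0  -14 ]
R3 <- R3 - (4)*R1:  [  0  -3   6  -6  30 ]
R4 <- R4 - (-1)*R1:  [   0    3    2  -15   31 ]
R3 <- R3 - (-1)*R2:  [  0   0   2  -6  16 ]
R4 <- R4 - (1)*R2:  [   0    0    6  -15   45 ]
R4 <- R4 - (3)*R3:  [  0   0   0   3  -3 ]
Row echelon form:
[ -3  -2  -6   4  |  -32 ]
[  0   3  -4   0  |  -14 ]
[  0   0   2  -6  |   16 ]
[  0   0   0   3  |   -3 ]
Back-substitution:
t = (-3) / 3 = -1
w = (16 - (-6)*(-1)) / 2 = 5
v = (-14 - (-4)*(5)) / 3 = 2
u = (-32 - (-2)*(2) - (-6)*(5) - (4)*(-1)) / -3 = -2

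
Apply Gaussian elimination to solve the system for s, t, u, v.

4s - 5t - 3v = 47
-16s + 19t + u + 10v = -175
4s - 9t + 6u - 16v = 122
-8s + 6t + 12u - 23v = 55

Forward elimination on [A|b]:
R2 <- R2 - (-4)*R1:  [  0  -1   1  -2  13 ]
R3 <- R3 - (1)*R1:  [   0   -4    6  -13   75 ]
R4 <- R4 - (-2)*R1:  [   0   -4   12  -29  149 ]
R3 <- R3 - (4)*R2:  [  0   0   2  -5  23 ]
R4 <- R4 - (4)*R2:  [   0    0    8  -21   97 ]
R4 <- R4 - (4)*R3:  [  0   0   0  -1   5 ]
Row echelon form:
[ 4  -5  0  -3  |  47 ]
[ 0  -1  1  -2  |  13 ]
[ 0   0  2  -5  |  23 ]
[ 0   0  0  -1  |   5 ]
Back-substitution:
v = (5) / -1 = -5
u = (23 - (-5)*(-5)) / 2 = -1
t = (13 - (1)*(-1) - (-2)*(-5)) / -1 = -4
s = (47 - (-5)*(-4) - (-3)*(-5)) / 4 = 3

(3, -4, -1, -5)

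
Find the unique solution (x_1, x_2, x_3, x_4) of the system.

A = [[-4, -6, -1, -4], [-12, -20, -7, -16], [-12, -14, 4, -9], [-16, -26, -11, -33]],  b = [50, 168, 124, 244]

Forward elimination on [A|b]:
R2 <- R2 - (3)*R1:  [  0  -2  -4  -4  18 ]
R3 <- R3 - (3)*R1:  [   0    4    7    3  -26 ]
R4 <- R4 - (4)*R1:  [   0   -2   -7  -17   44 ]
R3 <- R3 - (-2)*R2:  [  0   0  -1  -5  10 ]
R4 <- R4 - (1)*R2:  [   0    0   -3  -13   26 ]
R4 <- R4 - (3)*R3:  [  0   0   0   2  -4 ]
Row echelon form:
[ -4  -6  -1  -4  |  50 ]
[  0  -2  -4  -4  |  18 ]
[  0   0  -1  -5  |  10 ]
[  0   0   0   2  |  -4 ]
Back-substitution:
x_4 = (-4) / 2 = -2
x_3 = (10 - (-5)*(-2)) / -1 = 0
x_2 = (18 - (-4)*(0) - (-4)*(-2)) / -2 = -5
x_1 = (50 - (-6)*(-5) - (-1)*(0) - (-4)*(-2)) / -4 = -3

(-3, -5, 0, -2)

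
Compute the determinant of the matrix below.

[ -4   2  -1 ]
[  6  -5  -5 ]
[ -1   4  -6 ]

Forward elimination:
R2 <- R2 - (-3/2)*R1:  [     0     -2  -13/2 ]
R3 <- R3 - (1/4)*R1:  [     0    7/2  -23/4 ]
R3 <- R3 - (-7/4)*R2:  [      0       0  -137/8 ]
Upper-triangular form:
[ -4   2      -1 ]
[  0  -2   -13/2 ]
[  0   0  -137/8 ]
det(A) = (-1)^0 * (-4) * (-2) * (-137/8) = -137  (0 row swaps -> sign +1)

det(A) = -137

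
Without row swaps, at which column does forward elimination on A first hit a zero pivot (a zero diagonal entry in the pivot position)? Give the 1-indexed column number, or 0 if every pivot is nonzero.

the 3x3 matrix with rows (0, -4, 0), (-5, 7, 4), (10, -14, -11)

Naive forward elimination:
Pivot entry (1,1) is zero but row 2 has -5 in column 1 -> naive elimination stops; a row interchange (e.g. R1 <-> R2) would be required here.

first zero-pivot column = 1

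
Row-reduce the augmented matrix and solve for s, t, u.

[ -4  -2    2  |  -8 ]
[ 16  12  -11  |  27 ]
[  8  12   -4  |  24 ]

Forward elimination on [A|b]:
R2 <- R2 - (-4)*R1:  [  0   4  -3  -5 ]
R3 <- R3 - (-2)*R1:  [ 0  8  0  8 ]
R3 <- R3 - (2)*R2:  [  0   0   6  18 ]
Row echelon form:
[ -4  -2   2  |  -8 ]
[  0   4  -3  |  -5 ]
[  0   0   6  |  18 ]
Back-substitution:
u = (18) / 6 = 3
t = (-5 - (-3)*(3)) / 4 = 1
s = (-8 - (-2)*(1) - (2)*(3)) / -4 = 3

(3, 1, 3)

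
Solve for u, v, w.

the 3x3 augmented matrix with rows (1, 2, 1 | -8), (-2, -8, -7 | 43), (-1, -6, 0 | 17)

(1, -3, -3)

Forward elimination on [A|b]:
R2 <- R2 - (-2)*R1:  [  0  -4  -5  27 ]
R3 <- R3 - (-1)*R1:  [  0  -4   1   9 ]
R3 <- R3 - (1)*R2:  [   0    0    6  -18 ]
Row echelon form:
[ 1   2   1  |   -8 ]
[ 0  -4  -5  |   27 ]
[ 0   0   6  |  -18 ]
Back-substitution:
w = (-18) / 6 = -3
v = (27 - (-5)*(-3)) / -4 = -3
u = (-8 - (2)*(-3) - (1)*(-3)) / 1 = 1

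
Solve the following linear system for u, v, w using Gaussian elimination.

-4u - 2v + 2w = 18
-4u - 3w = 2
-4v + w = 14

Forward elimination on [A|b]:
R2 <- R2 - (1)*R1:  [   0    2   -5  -16 ]
R3 <- R3 - (-2)*R2:  [   0    0   -9  -18 ]
Row echelon form:
[ -4  -2   2  |   18 ]
[  0   2  -5  |  -16 ]
[  0   0  -9  |  -18 ]
Back-substitution:
w = (-18) / -9 = 2
v = (-16 - (-5)*(2)) / 2 = -3
u = (18 - (-2)*(-3) - (2)*(2)) / -4 = -2

(-2, -3, 2)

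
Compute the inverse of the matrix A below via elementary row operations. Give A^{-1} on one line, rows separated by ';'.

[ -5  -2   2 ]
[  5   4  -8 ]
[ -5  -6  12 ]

inverse = [0 3/5 2/5; -1 -5/2 -3/2; -1/2 -1 -1/2]

Gauss-Jordan on [A | I]:
R1 <- (1/-5)*R1:  [    1   2/5  -2/5  |  -1/5     0     0 ]
R2 <- R2 - (5)*R1:  [  0   2  -6  |   1   1   0 ]
R3 <- R3 - (-5)*R1:  [  0  -4  10  |  -1   0   1 ]
R2 <- (1/2)*R2:  [   0    1   -3  |  1/2  1/2    0 ]
R1 <- R1 - (2/5)*R2:  [    1     0   4/5  |  -2/5  -1/5     0 ]
R3 <- R3 - (-4)*R2:  [  0   0  -2  |   1   2   1 ]
R3 <- (1/-2)*R3:  [    0     0     1  |  -1/2    -1  -1/2 ]
R1 <- R1 - (4/5)*R3:  [   1    0    0  |    0  3/5  2/5 ]
R2 <- R2 - (-3)*R3:  [    0     1     0  |    -1  -5/2  -3/2 ]
Right block of [I | A^{-1}] is the inverse:
[    0   3/5   2/5 ]
[   -1  -5/2  -3/2 ]
[ -1/2    -1  -1/2 ]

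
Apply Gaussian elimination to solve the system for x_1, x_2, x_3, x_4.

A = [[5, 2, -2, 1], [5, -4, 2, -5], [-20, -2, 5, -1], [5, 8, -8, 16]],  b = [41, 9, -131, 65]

Forward elimination on [A|b]:
R2 <- R2 - (1)*R1:  [   0   -6    4   -6  -32 ]
R3 <- R3 - (-4)*R1:  [  0   6  -3   3  33 ]
R4 <- R4 - (1)*R1:  [  0   6  -6  15  24 ]
R3 <- R3 - (-1)*R2:  [  0   0   1  -3   1 ]
R4 <- R4 - (-1)*R2:  [  0   0  -2   9  -8 ]
R4 <- R4 - (-2)*R3:  [  0   0   0   3  -6 ]
Row echelon form:
[ 5   2  -2   1  |   41 ]
[ 0  -6   4  -6  |  -32 ]
[ 0   0   1  -3  |    1 ]
[ 0   0   0   3  |   -6 ]
Back-substitution:
x_4 = (-6) / 3 = -2
x_3 = (1 - (-3)*(-2)) / 1 = -5
x_2 = (-32 - (4)*(-5) - (-6)*(-2)) / -6 = 4
x_1 = (41 - (2)*(4) - (-2)*(-5) - (1)*(-2)) / 5 = 5

(5, 4, -5, -2)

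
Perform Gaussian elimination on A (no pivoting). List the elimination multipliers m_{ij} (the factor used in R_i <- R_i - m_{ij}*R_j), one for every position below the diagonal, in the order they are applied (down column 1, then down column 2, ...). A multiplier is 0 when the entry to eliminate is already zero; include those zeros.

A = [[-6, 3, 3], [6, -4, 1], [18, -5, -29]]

multipliers: -1, -3, -4

Forward elimination:
R2 <- R2 - (-1)*R1:  [  0  -1   4 ]
R3 <- R3 - (-3)*R1:  [   0    4  -20 ]
R3 <- R3 - (-4)*R2:  [  0   0  -4 ]
Multipliers (in order of application): m_{21} = -1, m_{31} = -3, m_{32} = -4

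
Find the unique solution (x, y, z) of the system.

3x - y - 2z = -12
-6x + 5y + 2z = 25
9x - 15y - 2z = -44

Forward elimination on [A|b]:
R2 <- R2 - (-2)*R1:  [  0   3  -2   1 ]
R3 <- R3 - (3)*R1:  [   0  -12    4   -8 ]
R3 <- R3 - (-4)*R2:  [  0   0  -4  -4 ]
Row echelon form:
[ 3  -1  -2  |  -12 ]
[ 0   3  -2  |    1 ]
[ 0   0  -4  |   -4 ]
Back-substitution:
z = (-4) / -4 = 1
y = (1 - (-2)*(1)) / 3 = 1
x = (-12 - (-1)*(1) - (-2)*(1)) / 3 = -3

(-3, 1, 1)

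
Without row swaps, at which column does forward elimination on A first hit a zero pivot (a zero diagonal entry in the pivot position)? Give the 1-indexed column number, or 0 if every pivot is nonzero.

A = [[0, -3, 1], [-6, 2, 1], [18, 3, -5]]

Naive forward elimination:
Pivot entry (1,1) is zero but row 2 has -6 in column 1 -> naive elimination stops; a row interchange (e.g. R1 <-> R2) would be required here.

first zero-pivot column = 1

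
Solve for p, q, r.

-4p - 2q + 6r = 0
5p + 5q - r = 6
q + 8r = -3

(-4, 5, -1)

Forward elimination on [A|b]:
R2 <- R2 - (-5/4)*R1:  [    0   5/2  13/2     6 ]
R3 <- R3 - (2/5)*R2:  [     0      0   27/5  -27/5 ]
Row echelon form:
[ -4   -2     6  |      0 ]
[  0  5/2  13/2  |      6 ]
[  0    0  27/5  |  -27/5 ]
Back-substitution:
r = (-27/5) / (27/5) = -1
q = (6 - (13/2)*(-1)) / (5/2) = 5
p = (0 - (-2)*(5) - (6)*(-1)) / -4 = -4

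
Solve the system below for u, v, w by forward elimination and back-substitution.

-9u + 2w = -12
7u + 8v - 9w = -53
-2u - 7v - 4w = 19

(2, -5, 3)

Forward elimination on [A|b]:
R2 <- R2 - (-7/9)*R1:  [      0       8   -67/9  -187/3 ]
R3 <- R3 - (2/9)*R1:  [     0     -7  -40/9   65/3 ]
R3 <- R3 - (-7/8)*R2:  [       0        0  -263/24   -263/8 ]
Row echelon form:
[ -9  0        2  |     -12 ]
[  0  8    -67/9  |  -187/3 ]
[  0  0  -263/24  |  -263/8 ]
Back-substitution:
w = (-263/8) / (-263/24) = 3
v = (-187/3 - (-67/9)*(3)) / 8 = -5
u = (-12 - (2)*(3)) / -9 = 2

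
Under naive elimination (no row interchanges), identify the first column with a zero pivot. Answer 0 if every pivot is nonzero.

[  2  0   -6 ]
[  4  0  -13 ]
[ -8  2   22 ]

Naive forward elimination:
R2 <- R2 - (2)*R1:  [  0   0  -1 ]
R3 <- R3 - (-4)*R1:  [  0   2  -2 ]
Matrix at this point:
[ 2  0  -6 ]
[ 0  0  -1 ]
[ 0  2  -2 ]
Pivot entry (2,2) is zero but row 3 has 2 in column 2 -> naive elimination stops; a row interchange (e.g. R2 <-> R3) would be required here.

first zero-pivot column = 2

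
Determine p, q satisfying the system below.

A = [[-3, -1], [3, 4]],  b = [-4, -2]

Forward elimination on [A|b]:
R2 <- R2 - (-1)*R1:  [  0   3  -6 ]
Row echelon form:
[ -3  -1  |  -4 ]
[  0   3  |  -6 ]
Back-substitution:
q = (-6) / 3 = -2
p = (-4 - (-1)*(-2)) / -3 = 2

(2, -2)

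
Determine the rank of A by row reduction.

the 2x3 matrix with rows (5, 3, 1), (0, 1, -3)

Row reduction:
Row echelon form:
[ 5  3   1 ]
[ 0  1  -3 ]
Nonzero rows / pivot columns: 2

rank(A) = 2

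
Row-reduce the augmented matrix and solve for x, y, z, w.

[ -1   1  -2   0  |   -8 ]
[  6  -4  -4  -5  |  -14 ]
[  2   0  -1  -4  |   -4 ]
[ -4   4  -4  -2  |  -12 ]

Forward elimination on [A|b]:
R2 <- R2 - (-6)*R1:  [   0    2  -16   -5  -62 ]
R3 <- R3 - (-2)*R1:  [   0    2   -5   -4  -20 ]
R4 <- R4 - (4)*R1:  [  0   0   4  -2  20 ]
R3 <- R3 - (1)*R2:  [  0   0  11   1  42 ]
R4 <- R4 - (4/11)*R3:  [      0       0       0  -26/11   52/11 ]
Row echelon form:
[ -1  1   -2       0  |     -8 ]
[  0  2  -16      -5  |    -62 ]
[  0  0   11       1  |     42 ]
[  0  0    0  -26/11  |  52/11 ]
Back-substitution:
w = (52/11) / (-26/11) = -2
z = (42 - (1)*(-2)) / 11 = 4
y = (-62 - (-16)*(4) - (-5)*(-2)) / 2 = -4
x = (-8 - (1)*(-4) - (-2)*(4)) / -1 = -4

(-4, -4, 4, -2)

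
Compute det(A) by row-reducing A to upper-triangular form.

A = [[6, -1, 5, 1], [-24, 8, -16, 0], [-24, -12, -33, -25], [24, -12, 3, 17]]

Forward elimination:
R2 <- R2 - (-4)*R1:  [ 0  4  4  4 ]
R3 <- R3 - (-4)*R1:  [   0  -16  -13  -21 ]
R4 <- R4 - (4)*R1:  [   0   -8  -17   13 ]
R3 <- R3 - (-4)*R2:  [  0   0   3  -5 ]
R4 <- R4 - (-2)*R2:  [  0   0  -9  21 ]
R4 <- R4 - (-3)*R3:  [ 0  0  0  6 ]
Upper-triangular form:
[ 6  -1  5   1 ]
[ 0   4  4   4 ]
[ 0   0  3  -5 ]
[ 0   0  0   6 ]
det(A) = (-1)^0 * (6) * (4) * (3) * (6) = 432  (0 row swaps -> sign +1)

det(A) = 432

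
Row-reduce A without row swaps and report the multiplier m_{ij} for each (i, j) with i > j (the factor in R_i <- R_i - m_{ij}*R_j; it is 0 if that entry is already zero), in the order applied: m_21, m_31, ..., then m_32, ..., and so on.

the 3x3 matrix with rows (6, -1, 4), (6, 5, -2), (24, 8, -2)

Forward elimination:
R2 <- R2 - (1)*R1:  [  0   6  -6 ]
R3 <- R3 - (4)*R1:  [   0   12  -18 ]
R3 <- R3 - (2)*R2:  [  0   0  -6 ]
Multipliers (in order of application): m_{21} = 1, m_{31} = 4, m_{32} = 2

multipliers: 1, 4, 2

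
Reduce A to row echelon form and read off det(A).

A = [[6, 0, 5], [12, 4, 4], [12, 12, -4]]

det(A) = 96

Forward elimination:
R2 <- R2 - (2)*R1:  [  0   4  -6 ]
R3 <- R3 - (2)*R1:  [   0   12  -14 ]
R3 <- R3 - (3)*R2:  [ 0  0  4 ]
Upper-triangular form:
[ 6  0   5 ]
[ 0  4  -6 ]
[ 0  0   4 ]
det(A) = (-1)^0 * (6) * (4) * (4) = 96  (0 row swaps -> sign +1)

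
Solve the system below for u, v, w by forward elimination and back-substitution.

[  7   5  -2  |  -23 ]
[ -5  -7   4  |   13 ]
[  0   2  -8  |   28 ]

Forward elimination on [A|b]:
R2 <- R2 - (-5/7)*R1:  [     0  -24/7   18/7  -24/7 ]
R3 <- R3 - (-7/12)*R2:  [     0      0  -13/2     26 ]
Row echelon form:
[ 7      5     -2  |    -23 ]
[ 0  -24/7   18/7  |  -24/7 ]
[ 0      0  -13/2  |     26 ]
Back-substitution:
w = (26) / (-13/2) = -4
v = (-24/7 - (18/7)*(-4)) / (-24/7) = -2
u = (-23 - (5)*(-2) - (-2)*(-4)) / 7 = -3

(-3, -2, -4)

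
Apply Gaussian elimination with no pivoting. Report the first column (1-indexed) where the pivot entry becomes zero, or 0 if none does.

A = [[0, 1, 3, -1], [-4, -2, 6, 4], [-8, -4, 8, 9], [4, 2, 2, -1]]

Naive forward elimination:
Pivot entry (1,1) is zero but row 2 has -4 in column 1 -> naive elimination stops; a row interchange (e.g. R1 <-> R2) would be required here.

first zero-pivot column = 1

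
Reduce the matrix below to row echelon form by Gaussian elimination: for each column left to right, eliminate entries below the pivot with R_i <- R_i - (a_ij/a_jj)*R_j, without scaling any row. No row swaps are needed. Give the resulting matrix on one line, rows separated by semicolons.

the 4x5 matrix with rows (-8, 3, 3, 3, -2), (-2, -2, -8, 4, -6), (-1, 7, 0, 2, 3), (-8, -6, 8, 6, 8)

Forward elimination:
R2 <- R2 - (1/4)*R1:  [     0  -11/4  -35/4   13/4  -11/2 ]
R3 <- R3 - (1/8)*R1:  [    0  53/8  -3/8  13/8  13/4 ]
R4 <- R4 - (1)*R1:  [  0  -9   5   3  10 ]
R3 <- R3 - (-53/22)*R2:  [       0        0  -236/11   104/11      -10 ]
R4 <- R4 - (36/11)*R2:  [      0       0  370/11  -84/11      28 ]
R4 <- R4 - (-185/118)*R3:  [      0       0       0  424/59  727/59 ]
Row echelon form:
[ -8      3        3       3      -2 ]
[  0  -11/4    -35/4    13/4   -11/2 ]
[  0      0  -236/11  104/11     -10 ]
[  0      0        0  424/59  727/59 ]

REF = [-8 3 3 3 -2; 0 -11/4 -35/4 13/4 -11/2; 0 0 -236/11 104/11 -10; 0 0 0 424/59 727/59]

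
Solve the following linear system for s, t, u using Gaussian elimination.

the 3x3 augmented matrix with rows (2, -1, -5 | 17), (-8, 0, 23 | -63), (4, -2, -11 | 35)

Forward elimination on [A|b]:
R2 <- R2 - (-4)*R1:  [  0  -4   3   5 ]
R3 <- R3 - (2)*R1:  [  0   0  -1   1 ]
Row echelon form:
[ 2  -1  -5  |  17 ]
[ 0  -4   3  |   5 ]
[ 0   0  -1  |   1 ]
Back-substitution:
u = (1) / -1 = -1
t = (5 - (3)*(-1)) / -4 = -2
s = (17 - (-1)*(-2) - (-5)*(-1)) / 2 = 5

(5, -2, -1)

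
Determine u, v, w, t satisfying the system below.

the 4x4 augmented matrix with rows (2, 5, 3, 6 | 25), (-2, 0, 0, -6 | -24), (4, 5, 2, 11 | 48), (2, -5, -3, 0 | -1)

(0, 2, -3, 4)

Forward elimination on [A|b]:
R2 <- R2 - (-1)*R1:  [ 0  5  3  0  1 ]
R3 <- R3 - (2)*R1:  [  0  -5  -4  -1  -2 ]
R4 <- R4 - (1)*R1:  [   0  -10   -6   -6  -26 ]
R3 <- R3 - (-1)*R2:  [  0   0  -1  -1  -1 ]
R4 <- R4 - (-2)*R2:  [   0    0    0   -6  -24 ]
Row echelon form:
[ 2  5   3   6  |   25 ]
[ 0  5   3   0  |    1 ]
[ 0  0  -1  -1  |   -1 ]
[ 0  0   0  -6  |  -24 ]
Back-substitution:
t = (-24) / -6 = 4
w = (-1 - (-1)*(4)) / -1 = -3
v = (1 - (3)*(-3)) / 5 = 2
u = (25 - (5)*(2) - (3)*(-3) - (6)*(4)) / 2 = 0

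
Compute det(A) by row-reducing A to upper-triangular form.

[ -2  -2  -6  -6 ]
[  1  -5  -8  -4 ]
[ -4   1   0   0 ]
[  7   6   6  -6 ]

det(A) = 96

Forward elimination:
R2 <- R2 - (-1/2)*R1:  [   0   -6  -11   -7 ]
R3 <- R3 - (2)*R1:  [  0   5  12  12 ]
R4 <- R4 - (-7/2)*R1:  [   0   -1  -15  -27 ]
R3 <- R3 - (-5/6)*R2:  [    0     0  17/6  37/6 ]
R4 <- R4 - (1/6)*R2:  [      0       0   -79/6  -155/6 ]
R4 <- R4 - (-79/17)*R3:  [     0      0      0  48/17 ]
Upper-triangular form:
[ -2  -2    -6     -6 ]
[  0  -6   -11     -7 ]
[  0   0  17/6   37/6 ]
[  0   0     0  48/17 ]
det(A) = (-1)^0 * (-2) * (-6) * (17/6) * (48/17) = 96  (0 row swaps -> sign +1)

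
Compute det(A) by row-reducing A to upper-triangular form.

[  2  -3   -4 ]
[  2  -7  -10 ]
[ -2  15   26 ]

det(A) = -32

Forward elimination:
R2 <- R2 - (1)*R1:  [  0  -4  -6 ]
R3 <- R3 - (-1)*R1:  [  0  12  22 ]
R3 <- R3 - (-3)*R2:  [ 0  0  4 ]
Upper-triangular form:
[ 2  -3  -4 ]
[ 0  -4  -6 ]
[ 0   0   4 ]
det(A) = (-1)^0 * (2) * (-4) * (4) = -32  (0 row swaps -> sign +1)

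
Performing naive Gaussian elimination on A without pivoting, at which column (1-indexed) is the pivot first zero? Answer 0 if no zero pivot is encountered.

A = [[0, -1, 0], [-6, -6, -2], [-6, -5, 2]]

first zero-pivot column = 1

Naive forward elimination:
Pivot entry (1,1) is zero but row 2 has -6 in column 1 -> naive elimination stops; a row interchange (e.g. R1 <-> R2) would be required here.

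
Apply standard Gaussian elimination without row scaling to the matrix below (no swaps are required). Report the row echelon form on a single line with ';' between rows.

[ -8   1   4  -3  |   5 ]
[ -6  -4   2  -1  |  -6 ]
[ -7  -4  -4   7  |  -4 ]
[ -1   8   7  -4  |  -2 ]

Forward elimination:
R2 <- R2 - (3/4)*R1:  [     0  -19/4     -1    5/4  -39/4 ]
R3 <- R3 - (7/8)*R1:  [     0  -39/8  -15/2   77/8  -67/8 ]
R4 <- R4 - (1/8)*R1:  [     0   63/8   13/2  -29/8  -21/8 ]
R3 <- R3 - (39/38)*R2:  [       0        0  -123/19   317/38    31/19 ]
R4 <- R4 - (-63/38)*R2:  [       0        0    92/19   -59/38  -357/19 ]
R4 <- R4 - (-92/123)*R3:  [         0          0          0   1153/246  -2161/123 ]
Row echelon form:
[ -8      1        4        -3  |          5 ]
[  0  -19/4       -1       5/4  |      -39/4 ]
[  0      0  -123/19    317/38  |      31/19 ]
[  0      0        0  1153/246  |  -2161/123 ]

REF = [-8 1 4 -3 5; 0 -19/4 -1 5/4 -39/4; 0 0 -123/19 317/38 31/19; 0 0 0 1153/246 -2161/123]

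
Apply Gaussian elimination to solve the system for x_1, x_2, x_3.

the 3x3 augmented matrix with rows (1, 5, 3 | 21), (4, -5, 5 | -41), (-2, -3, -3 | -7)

Forward elimination on [A|b]:
R2 <- R2 - (4)*R1:  [    0   -25    -7  -125 ]
R3 <- R3 - (-2)*R1:  [  0   7   3  35 ]
R3 <- R3 - (-7/25)*R2:  [     0      0  26/25      0 ]
Row echelon form:
[ 1    5      3  |    21 ]
[ 0  -25     -7  |  -125 ]
[ 0    0  26/25  |     0 ]
Back-substitution:
x_3 = (0) / (26/25) = 0
x_2 = (-125 - (-7)*(0)) / -25 = 5
x_1 = (21 - (5)*(5) - (3)*(0)) / 1 = -4

(-4, 5, 0)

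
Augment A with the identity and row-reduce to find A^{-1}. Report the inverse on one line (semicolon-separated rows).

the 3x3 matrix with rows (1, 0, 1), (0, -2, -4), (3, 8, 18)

Gauss-Jordan on [A | I]:
R3 <- R3 - (3)*R1:  [  0   8  15  |  -3   0   1 ]
R2 <- (1/-2)*R2:  [    0     1     2  |     0  -1/2     0 ]
R3 <- R3 - (8)*R2:  [  0   0  -1  |  -3   4   1 ]
R3 <- (1/-1)*R3:  [  0   0   1  |   3  -4  -1 ]
R1 <- R1 - (1)*R3:  [  1   0   0  |  -2   4   1 ]
R2 <- R2 - (2)*R3:  [    0     1     0  |    -6  15/2     2 ]
Right block of [I | A^{-1}] is the inverse:
[ -2     4   1 ]
[ -6  15/2   2 ]
[  3    -4  -1 ]

inverse = [-2 4 1; -6 15/2 2; 3 -4 -1]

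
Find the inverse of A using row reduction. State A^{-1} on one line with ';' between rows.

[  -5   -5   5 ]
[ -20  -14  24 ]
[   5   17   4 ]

inverse = [232/15 -7/2 5/3; -20/3 3/2 -2/3; 9 -2 1]

Gauss-Jordan on [A | I]:
R1 <- (1/-5)*R1:  [    1     1    -1  |  -1/5     0     0 ]
R2 <- R2 - (-20)*R1:  [  0   6   4  |  -4   1   0 ]
R3 <- R3 - (5)*R1:  [  0  12   9  |   1   0   1 ]
R2 <- (1/6)*R2:  [    0     1   2/3  |  -2/3   1/6     0 ]
R1 <- R1 - (1)*R2:  [    1     0  -5/3  |  7/15  -1/6     0 ]
R3 <- R3 - (12)*R2:  [  0   0   1  |   9  -2   1 ]
R1 <- R1 - (-5/3)*R3:  [      1       0       0  |  232/15    -7/2     5/3 ]
R2 <- R2 - (2/3)*R3:  [     0      1      0  |  -20/3    3/2   -2/3 ]
Right block of [I | A^{-1}] is the inverse:
[ 232/15  -7/2   5/3 ]
[  -20/3   3/2  -2/3 ]
[      9    -2     1 ]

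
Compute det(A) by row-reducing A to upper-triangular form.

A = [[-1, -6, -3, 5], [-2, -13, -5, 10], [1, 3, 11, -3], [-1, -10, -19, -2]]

Forward elimination:
R2 <- R2 - (2)*R1:  [  0  -1   1   0 ]
R3 <- R3 - (-1)*R1:  [  0  -3   8   2 ]
R4 <- R4 - (1)*R1:  [   0   -4  -16   -7 ]
R3 <- R3 - (3)*R2:  [ 0  0  5  2 ]
R4 <- R4 - (4)*R2:  [   0    0  -20   -7 ]
R4 <- R4 - (-4)*R3:  [ 0  0  0  1 ]
Upper-triangular form:
[ -1  -6  -3  5 ]
[  0  -1   1  0 ]
[  0   0   5  2 ]
[  0   0   0  1 ]
det(A) = (-1)^0 * (-1) * (-1) * (5) * (1) = 5  (0 row swaps -> sign +1)

det(A) = 5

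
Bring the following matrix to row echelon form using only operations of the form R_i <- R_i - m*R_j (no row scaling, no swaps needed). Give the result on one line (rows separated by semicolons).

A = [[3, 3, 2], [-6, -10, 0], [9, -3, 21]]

Forward elimination:
R2 <- R2 - (-2)*R1:  [  0  -4   4 ]
R3 <- R3 - (3)*R1:  [   0  -12   15 ]
R3 <- R3 - (3)*R2:  [ 0  0  3 ]
Row echelon form:
[ 3   3  2 ]
[ 0  -4  4 ]
[ 0   0  3 ]

REF = [3 3 2; 0 -4 4; 0 0 3]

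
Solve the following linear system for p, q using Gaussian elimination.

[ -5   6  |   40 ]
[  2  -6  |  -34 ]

(-2, 5)

Forward elimination on [A|b]:
R2 <- R2 - (-2/5)*R1:  [     0  -18/5    -18 ]
Row echelon form:
[ -5      6  |   40 ]
[  0  -18/5  |  -18 ]
Back-substitution:
q = (-18) / (-18/5) = 5
p = (40 - (6)*(5)) / -5 = -2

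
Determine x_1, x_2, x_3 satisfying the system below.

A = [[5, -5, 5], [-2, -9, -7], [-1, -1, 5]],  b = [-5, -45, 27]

Forward elimination on [A|b]:
R2 <- R2 - (-2/5)*R1:  [   0  -11   -5  -47 ]
R3 <- R3 - (-1/5)*R1:  [  0  -2   6  26 ]
R3 <- R3 - (2/11)*R2:  [      0       0   76/11  380/11 ]
Row echelon form:
[ 5   -5      5  |      -5 ]
[ 0  -11     -5  |     -47 ]
[ 0    0  76/11  |  380/11 ]
Back-substitution:
x_3 = (380/11) / (76/11) = 5
x_2 = (-47 - (-5)*(5)) / -11 = 2
x_1 = (-5 - (-5)*(2) - (5)*(5)) / 5 = -4

(-4, 2, 5)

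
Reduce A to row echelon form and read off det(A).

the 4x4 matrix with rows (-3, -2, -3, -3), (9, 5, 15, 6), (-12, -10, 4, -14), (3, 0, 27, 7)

det(A) = -24

Forward elimination:
R2 <- R2 - (-3)*R1:  [  0  -1   6  -3 ]
R3 <- R3 - (4)*R1:  [  0  -2  16  -2 ]
R4 <- R4 - (-1)*R1:  [  0  -2  24   4 ]
R3 <- R3 - (2)*R2:  [ 0  0  4  4 ]
R4 <- R4 - (2)*R2:  [  0   0  12  10 ]
R4 <- R4 - (3)*R3:  [  0   0   0  -2 ]
Upper-triangular form:
[ -3  -2  -3  -3 ]
[  0  -1   6  -3 ]
[  0   0   4   4 ]
[  0   0   0  -2 ]
det(A) = (-1)^0 * (-3) * (-1) * (4) * (-2) = -24  (0 row swaps -> sign +1)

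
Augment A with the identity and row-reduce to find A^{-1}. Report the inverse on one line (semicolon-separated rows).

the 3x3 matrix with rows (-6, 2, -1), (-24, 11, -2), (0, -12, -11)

inverse = [-145/54 17/27 7/54; -44/9 11/9 2/9; 16/3 -4/3 -1/3]

Gauss-Jordan on [A | I]:
R1 <- (1/-6)*R1:  [    1  -1/3   1/6  |  -1/6     0     0 ]
R2 <- R2 - (-24)*R1:  [  0   3   2  |  -4   1   0 ]
R2 <- (1/3)*R2:  [    0     1   2/3  |  -4/3   1/3     0 ]
R1 <- R1 - (-1/3)*R2:  [      1       0    7/18  |  -11/18     1/9       0 ]
R3 <- R3 - (-12)*R2:  [   0    0   -3  |  -16    4    1 ]
R3 <- (1/-3)*R3:  [    0     0     1  |  16/3  -4/3  -1/3 ]
R1 <- R1 - (7/18)*R3:  [       1        0        0  |  -145/54    17/27     7/54 ]
R2 <- R2 - (2/3)*R3:  [     0      1      0  |  -44/9   11/9    2/9 ]
Right block of [I | A^{-1}] is the inverse:
[ -145/54  17/27  7/54 ]
[   -44/9   11/9   2/9 ]
[    16/3   -4/3  -1/3 ]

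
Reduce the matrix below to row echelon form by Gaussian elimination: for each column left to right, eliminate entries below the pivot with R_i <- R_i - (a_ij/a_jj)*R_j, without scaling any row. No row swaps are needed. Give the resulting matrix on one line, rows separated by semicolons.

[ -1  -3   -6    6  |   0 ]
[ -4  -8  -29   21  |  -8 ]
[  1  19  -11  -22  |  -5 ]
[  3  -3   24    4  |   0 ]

REF = [-1 -3 -6 6 0; 0 4 -5 -3 -8; 0 0 3 -4 27; 0 0 0 1 57]

Forward elimination:
R2 <- R2 - (4)*R1:  [  0   4  -5  -3  -8 ]
R3 <- R3 - (-1)*R1:  [   0   16  -17  -16   -5 ]
R4 <- R4 - (-3)*R1:  [   0  -12    6   22    0 ]
R3 <- R3 - (4)*R2:  [  0   0   3  -4  27 ]
R4 <- R4 - (-3)*R2:  [   0    0   -9   13  -24 ]
R4 <- R4 - (-3)*R3:  [  0   0   0   1  57 ]
Row echelon form:
[ -1  -3  -6   6  |   0 ]
[  0   4  -5  -3  |  -8 ]
[  0   0   3  -4  |  27 ]
[  0   0   0   1  |  57 ]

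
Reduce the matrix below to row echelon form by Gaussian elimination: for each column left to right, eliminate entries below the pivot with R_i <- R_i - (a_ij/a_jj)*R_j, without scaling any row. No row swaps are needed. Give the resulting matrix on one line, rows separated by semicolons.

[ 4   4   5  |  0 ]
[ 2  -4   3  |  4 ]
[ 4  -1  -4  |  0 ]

Forward elimination:
R2 <- R2 - (1/2)*R1:  [   0   -6  1/2    4 ]
R3 <- R3 - (1)*R1:  [  0  -5  -9   0 ]
R3 <- R3 - (5/6)*R2:  [       0        0  -113/12    -10/3 ]
Row echelon form:
[ 4   4        5  |      0 ]
[ 0  -6      1/2  |      4 ]
[ 0   0  -113/12  |  -10/3 ]

REF = [4 4 5 0; 0 -6 1/2 4; 0 0 -113/12 -10/3]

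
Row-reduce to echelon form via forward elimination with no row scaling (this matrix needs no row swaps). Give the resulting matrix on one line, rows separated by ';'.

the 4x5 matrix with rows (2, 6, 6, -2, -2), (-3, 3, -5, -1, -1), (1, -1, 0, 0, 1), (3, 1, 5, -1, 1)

Forward elimination:
R2 <- R2 - (-3/2)*R1:  [  0  12   4  -4  -4 ]
R3 <- R3 - (1/2)*R1:  [  0  -4  -3   1   2 ]
R4 <- R4 - (3/2)*R1:  [  0  -8  -4   2   4 ]
R3 <- R3 - (-1/3)*R2:  [    0     0  -5/3  -1/3   2/3 ]
R4 <- R4 - (-2/3)*R2:  [    0     0  -4/3  -2/3   4/3 ]
R4 <- R4 - (4/5)*R3:  [    0     0     0  -2/5   4/5 ]
Row echelon form:
[ 2   6     6    -2   -2 ]
[ 0  12     4    -4   -4 ]
[ 0   0  -5/3  -1/3  2/3 ]
[ 0   0     0  -2/5  4/5 ]

REF = [2 6 6 -2 -2; 0 12 4 -4 -4; 0 0 -5/3 -1/3 2/3; 0 0 0 -2/5 4/5]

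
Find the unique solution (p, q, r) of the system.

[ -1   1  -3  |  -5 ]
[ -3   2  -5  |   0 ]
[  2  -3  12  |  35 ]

Forward elimination on [A|b]:
R2 <- R2 - (3)*R1:  [  0  -1   4  15 ]
R3 <- R3 - (-2)*R1:  [  0  -1   6  25 ]
R3 <- R3 - (1)*R2:  [  0   0   2  10 ]
Row echelon form:
[ -1   1  -3  |  -5 ]
[  0  -1   4  |  15 ]
[  0   0   2  |  10 ]
Back-substitution:
r = (10) / 2 = 5
q = (15 - (4)*(5)) / -1 = 5
p = (-5 - (1)*(5) - (-3)*(5)) / -1 = -5

(-5, 5, 5)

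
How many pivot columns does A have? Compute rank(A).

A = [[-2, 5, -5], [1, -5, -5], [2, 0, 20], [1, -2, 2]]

Row reduction:
R2 <- R2 - (-1/2)*R1:  [     0   -5/2  -15/2 ]
R3 <- R3 - (-1)*R1:  [  0   5  15 ]
R4 <- R4 - (-1/2)*R1:  [    0   1/2  -1/2 ]
R3 <- R3 - (-2)*R2:  [ 0  0  0 ]
R4 <- R4 - (-1/5)*R2:  [  0   0  -2 ]
R3 <-> R4   (pivot in column 3 was zero)
[ -2     5     -5 ]
[  0  -5/2  -15/2 ]
[  0     0     -2 ]
[  0     0      0 ]
Row echelon form:
[ -2     5     -5 ]
[  0  -5/2  -15/2 ]
[  0     0     -2 ]
[  0     0      0 ]
Nonzero rows / pivot columns: 3

rank(A) = 3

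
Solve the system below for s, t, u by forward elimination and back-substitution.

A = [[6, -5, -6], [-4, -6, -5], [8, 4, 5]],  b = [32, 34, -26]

Forward elimination on [A|b]:
R2 <- R2 - (-2/3)*R1:  [     0  -28/3     -9  166/3 ]
R3 <- R3 - (4/3)*R1:  [      0    32/3      13  -206/3 ]
R3 <- R3 - (-8/7)*R2:  [     0      0   19/7  -38/7 ]
Row echelon form:
[ 6     -5    -6  |     32 ]
[ 0  -28/3    -9  |  166/3 ]
[ 0      0  19/7  |  -38/7 ]
Back-substitution:
u = (-38/7) / (19/7) = -2
t = (166/3 - (-9)*(-2)) / (-28/3) = -4
s = (32 - (-5)*(-4) - (-6)*(-2)) / 6 = 0

(0, -4, -2)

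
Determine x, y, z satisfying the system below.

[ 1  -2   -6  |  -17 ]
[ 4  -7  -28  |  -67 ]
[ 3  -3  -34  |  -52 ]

(-1, 5, 1)

Forward elimination on [A|b]:
R2 <- R2 - (4)*R1:  [  0   1  -4   1 ]
R3 <- R3 - (3)*R1:  [   0    3  -16   -1 ]
R3 <- R3 - (3)*R2:  [  0   0  -4  -4 ]
Row echelon form:
[ 1  -2  -6  |  -17 ]
[ 0   1  -4  |    1 ]
[ 0   0  -4  |   -4 ]
Back-substitution:
z = (-4) / -4 = 1
y = (1 - (-4)*(1)) / 1 = 5
x = (-17 - (-2)*(5) - (-6)*(1)) / 1 = -1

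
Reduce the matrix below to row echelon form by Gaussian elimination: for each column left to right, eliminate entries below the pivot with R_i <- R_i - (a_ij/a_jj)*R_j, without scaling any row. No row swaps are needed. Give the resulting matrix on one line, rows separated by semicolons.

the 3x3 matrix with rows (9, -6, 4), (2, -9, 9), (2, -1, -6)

Forward elimination:
R2 <- R2 - (2/9)*R1:  [     0  -23/3   73/9 ]
R3 <- R3 - (2/9)*R1:  [     0    1/3  -62/9 ]
R3 <- R3 - (-1/23)*R2:  [       0        0  -451/69 ]
Row echelon form:
[ 9     -6        4 ]
[ 0  -23/3     73/9 ]
[ 0      0  -451/69 ]

REF = [9 -6 4; 0 -23/3 73/9; 0 0 -451/69]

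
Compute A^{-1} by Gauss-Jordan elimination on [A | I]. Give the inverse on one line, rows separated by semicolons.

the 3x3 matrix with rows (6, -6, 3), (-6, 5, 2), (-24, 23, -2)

inverse = [28/15 -19/10 9/10; 2 -2 1; 3/5 -1/5 1/5]

Gauss-Jordan on [A | I]:
R1 <- (1/6)*R1:  [   1   -1  1/2  |  1/6    0    0 ]
R2 <- R2 - (-6)*R1:  [  0  -1   5  |   1   1   0 ]
R3 <- R3 - (-24)*R1:  [  0  -1  10  |   4   0   1 ]
R2 <- (1/-1)*R2:  [  0   1  -5  |  -1  -1   0 ]
R1 <- R1 - (-1)*R2:  [    1     0  -9/2  |  -5/6    -1     0 ]
R3 <- R3 - (-1)*R2:  [  0   0   5  |   3  -1   1 ]
R3 <- (1/5)*R3:  [    0     0     1  |   3/5  -1/5   1/5 ]
R1 <- R1 - (-9/2)*R3:  [      1       0       0  |   28/15  -19/10    9/10 ]
R2 <- R2 - (-5)*R3:  [  0   1   0  |   2  -2   1 ]
Right block of [I | A^{-1}] is the inverse:
[ 28/15  -19/10  9/10 ]
[     2      -2     1 ]
[   3/5    -1/5   1/5 ]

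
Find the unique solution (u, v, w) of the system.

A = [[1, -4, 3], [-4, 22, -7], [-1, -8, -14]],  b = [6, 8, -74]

(2, 2, 4)

Forward elimination on [A|b]:
R2 <- R2 - (-4)*R1:  [  0   6   5  32 ]
R3 <- R3 - (-1)*R1:  [   0  -12  -11  -68 ]
R3 <- R3 - (-2)*R2:  [  0   0  -1  -4 ]
Row echelon form:
[ 1  -4   3  |   6 ]
[ 0   6   5  |  32 ]
[ 0   0  -1  |  -4 ]
Back-substitution:
w = (-4) / -1 = 4
v = (32 - (5)*(4)) / 6 = 2
u = (6 - (-4)*(2) - (3)*(4)) / 1 = 2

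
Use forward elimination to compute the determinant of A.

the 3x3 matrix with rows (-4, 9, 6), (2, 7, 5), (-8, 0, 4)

Forward elimination:
R2 <- R2 - (-1/2)*R1:  [    0  23/2     8 ]
R3 <- R3 - (2)*R1:  [   0  -18   -8 ]
R3 <- R3 - (-36/23)*R2:  [      0       0  104/23 ]
Upper-triangular form:
[ -4     9       6 ]
[  0  23/2       8 ]
[  0     0  104/23 ]
det(A) = (-1)^0 * (-4) * (23/2) * (104/23) = -208  (0 row swaps -> sign +1)

det(A) = -208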